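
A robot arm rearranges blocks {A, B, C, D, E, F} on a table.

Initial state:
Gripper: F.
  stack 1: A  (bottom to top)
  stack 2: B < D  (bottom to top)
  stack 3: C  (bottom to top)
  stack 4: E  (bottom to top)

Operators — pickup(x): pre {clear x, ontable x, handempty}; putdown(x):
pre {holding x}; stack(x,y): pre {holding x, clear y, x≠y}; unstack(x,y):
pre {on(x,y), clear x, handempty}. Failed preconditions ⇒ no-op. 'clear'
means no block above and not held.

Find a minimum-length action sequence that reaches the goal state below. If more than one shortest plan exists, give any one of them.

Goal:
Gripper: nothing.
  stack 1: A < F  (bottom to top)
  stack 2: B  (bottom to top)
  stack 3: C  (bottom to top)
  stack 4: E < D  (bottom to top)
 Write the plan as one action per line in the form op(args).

stack(F, A)
unstack(D, B)
stack(D, E)

step 1 (stack(F, A)): towers=[A/F; B/D; C; E] holding=-
step 2 (unstack(D, B)): towers=[A/F; B; C; E] holding=D
step 3 (stack(D, E)): towers=[A/F; B; C; E/D] holding=-
goal check: towers=[A/F; B; C; E/D] holding=- — reached (length 3, optimal by BFS)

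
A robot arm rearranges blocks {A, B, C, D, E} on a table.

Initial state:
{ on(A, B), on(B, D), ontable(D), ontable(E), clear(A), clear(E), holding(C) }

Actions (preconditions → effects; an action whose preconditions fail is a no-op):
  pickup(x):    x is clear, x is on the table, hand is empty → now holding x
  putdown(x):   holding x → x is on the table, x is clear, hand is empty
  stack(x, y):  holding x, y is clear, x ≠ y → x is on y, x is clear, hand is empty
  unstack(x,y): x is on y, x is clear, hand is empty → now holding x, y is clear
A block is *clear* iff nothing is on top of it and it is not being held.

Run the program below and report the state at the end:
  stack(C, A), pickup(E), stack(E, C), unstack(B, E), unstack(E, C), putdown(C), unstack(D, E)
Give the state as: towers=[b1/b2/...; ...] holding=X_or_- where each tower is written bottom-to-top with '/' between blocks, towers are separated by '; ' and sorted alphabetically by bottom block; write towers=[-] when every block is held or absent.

towers=[D/B/A/C] holding=E

step 1 (stack(C, A)): towers=[D/B/A/C; E] holding=-
step 2 (pickup(E)): towers=[D/B/A/C] holding=E
step 3 (stack(E, C)): towers=[D/B/A/C/E] holding=-
step 4 (unstack(B, E)) [no-op]: towers=[D/B/A/C/E] holding=-
step 5 (unstack(E, C)): towers=[D/B/A/C] holding=E
step 6 (putdown(C)) [no-op]: towers=[D/B/A/C] holding=E
step 7 (unstack(D, E)) [no-op]: towers=[D/B/A/C] holding=E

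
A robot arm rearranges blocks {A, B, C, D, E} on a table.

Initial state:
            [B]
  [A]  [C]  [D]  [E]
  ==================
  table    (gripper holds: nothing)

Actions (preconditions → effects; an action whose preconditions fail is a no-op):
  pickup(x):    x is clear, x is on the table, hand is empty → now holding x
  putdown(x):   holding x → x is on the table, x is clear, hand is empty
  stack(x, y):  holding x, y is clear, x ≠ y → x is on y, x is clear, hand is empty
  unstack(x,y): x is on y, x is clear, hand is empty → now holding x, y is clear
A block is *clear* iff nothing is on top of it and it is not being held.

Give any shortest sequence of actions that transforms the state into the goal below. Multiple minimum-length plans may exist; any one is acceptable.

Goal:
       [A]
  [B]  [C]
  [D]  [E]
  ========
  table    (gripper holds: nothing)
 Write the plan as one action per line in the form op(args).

pickup(C)
stack(C, E)
pickup(A)
stack(A, C)

step 1 (pickup(C)): towers=[A; D/B; E] holding=C
step 2 (stack(C, E)): towers=[A; D/B; E/C] holding=-
step 3 (pickup(A)): towers=[D/B; E/C] holding=A
step 4 (stack(A, C)): towers=[D/B; E/C/A] holding=-
goal check: towers=[D/B; E/C/A] holding=- — reached (length 4, optimal by BFS)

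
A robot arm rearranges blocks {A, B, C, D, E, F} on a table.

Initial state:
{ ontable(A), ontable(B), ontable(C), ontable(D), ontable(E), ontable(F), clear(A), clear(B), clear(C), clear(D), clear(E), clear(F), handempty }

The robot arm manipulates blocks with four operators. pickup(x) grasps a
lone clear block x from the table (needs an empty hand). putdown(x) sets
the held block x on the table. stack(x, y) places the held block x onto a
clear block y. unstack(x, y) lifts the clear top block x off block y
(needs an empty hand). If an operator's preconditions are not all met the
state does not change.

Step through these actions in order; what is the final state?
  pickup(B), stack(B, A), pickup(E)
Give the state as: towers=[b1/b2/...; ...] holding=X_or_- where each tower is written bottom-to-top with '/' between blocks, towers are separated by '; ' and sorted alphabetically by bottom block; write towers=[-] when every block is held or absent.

towers=[A/B; C; D; F] holding=E

step 1 (pickup(B)): towers=[A; C; D; E; F] holding=B
step 2 (stack(B, A)): towers=[A/B; C; D; E; F] holding=-
step 3 (pickup(E)): towers=[A/B; C; D; F] holding=E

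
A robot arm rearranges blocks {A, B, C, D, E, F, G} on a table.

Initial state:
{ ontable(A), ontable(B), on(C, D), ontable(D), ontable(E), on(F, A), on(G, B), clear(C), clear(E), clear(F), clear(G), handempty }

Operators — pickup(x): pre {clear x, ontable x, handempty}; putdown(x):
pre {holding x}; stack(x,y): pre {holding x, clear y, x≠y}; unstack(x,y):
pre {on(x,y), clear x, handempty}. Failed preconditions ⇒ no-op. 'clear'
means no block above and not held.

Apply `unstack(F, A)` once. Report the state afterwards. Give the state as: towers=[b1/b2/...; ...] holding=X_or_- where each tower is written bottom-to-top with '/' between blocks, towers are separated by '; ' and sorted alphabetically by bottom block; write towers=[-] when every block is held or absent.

towers=[A; B/G; D/C; E] holding=F

before: towers=[A/F; B/G; D/C; E] holding=-
pre[unstack(F, A)]: on(F,A) ok, clear(F) ok, handempty ok
all met → apply unstack(F, A)
after:  towers=[A; B/G; D/C; E] holding=F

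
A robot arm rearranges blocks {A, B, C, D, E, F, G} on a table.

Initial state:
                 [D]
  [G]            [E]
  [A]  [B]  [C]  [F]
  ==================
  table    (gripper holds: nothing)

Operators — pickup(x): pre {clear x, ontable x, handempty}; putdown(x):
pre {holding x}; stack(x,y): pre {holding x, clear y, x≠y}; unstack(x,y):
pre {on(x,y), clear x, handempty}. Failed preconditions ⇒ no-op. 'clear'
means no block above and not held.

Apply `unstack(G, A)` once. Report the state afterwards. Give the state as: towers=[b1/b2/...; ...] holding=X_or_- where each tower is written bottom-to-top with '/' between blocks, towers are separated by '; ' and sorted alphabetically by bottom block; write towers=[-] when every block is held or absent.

before: towers=[A/G; B; C; F/E/D] holding=-
pre[unstack(G, A)]: on(G,A) ok, clear(G) ok, handempty ok
all met → apply unstack(G, A)
after:  towers=[A; B; C; F/E/D] holding=G

towers=[A; B; C; F/E/D] holding=G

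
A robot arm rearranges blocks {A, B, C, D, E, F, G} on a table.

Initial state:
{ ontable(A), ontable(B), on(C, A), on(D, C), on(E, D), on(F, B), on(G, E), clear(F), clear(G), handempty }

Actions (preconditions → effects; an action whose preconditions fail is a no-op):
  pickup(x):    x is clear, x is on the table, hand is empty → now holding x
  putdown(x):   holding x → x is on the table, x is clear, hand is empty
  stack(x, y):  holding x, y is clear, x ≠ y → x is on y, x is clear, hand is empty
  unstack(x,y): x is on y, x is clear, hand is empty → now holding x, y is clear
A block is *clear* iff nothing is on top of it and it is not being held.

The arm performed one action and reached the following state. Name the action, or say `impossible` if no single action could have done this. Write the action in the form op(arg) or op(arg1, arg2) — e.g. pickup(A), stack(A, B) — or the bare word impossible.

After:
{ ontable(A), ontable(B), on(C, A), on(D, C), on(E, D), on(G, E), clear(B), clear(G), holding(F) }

target: towers=[A/C/D/E/G; B] holding=F
     unstack(F, B) → towers=[A/C/D/E/G; B] holding=F  ← match
     unstack(G, E) → towers=[A/C/D/E; B/F] holding=G

unstack(F, B)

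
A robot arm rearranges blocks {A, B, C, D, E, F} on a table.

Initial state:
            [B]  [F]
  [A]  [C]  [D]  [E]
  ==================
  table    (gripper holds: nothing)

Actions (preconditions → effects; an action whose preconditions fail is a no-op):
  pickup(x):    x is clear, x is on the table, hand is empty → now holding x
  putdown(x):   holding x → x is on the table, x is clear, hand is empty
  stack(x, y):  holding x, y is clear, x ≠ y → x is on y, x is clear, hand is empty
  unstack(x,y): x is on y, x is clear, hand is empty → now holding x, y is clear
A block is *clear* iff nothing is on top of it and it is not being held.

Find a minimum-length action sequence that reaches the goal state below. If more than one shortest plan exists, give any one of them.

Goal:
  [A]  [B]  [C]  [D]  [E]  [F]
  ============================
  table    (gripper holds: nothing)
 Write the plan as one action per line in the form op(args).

unstack(B, D)
putdown(B)
unstack(F, E)
putdown(F)

step 1 (unstack(B, D)): towers=[A; C; D; E/F] holding=B
step 2 (putdown(B)): towers=[A; B; C; D; E/F] holding=-
step 3 (unstack(F, E)): towers=[A; B; C; D; E] holding=F
step 4 (putdown(F)): towers=[A; B; C; D; E; F] holding=-
goal check: towers=[A; B; C; D; E; F] holding=- — reached (length 4, optimal by BFS)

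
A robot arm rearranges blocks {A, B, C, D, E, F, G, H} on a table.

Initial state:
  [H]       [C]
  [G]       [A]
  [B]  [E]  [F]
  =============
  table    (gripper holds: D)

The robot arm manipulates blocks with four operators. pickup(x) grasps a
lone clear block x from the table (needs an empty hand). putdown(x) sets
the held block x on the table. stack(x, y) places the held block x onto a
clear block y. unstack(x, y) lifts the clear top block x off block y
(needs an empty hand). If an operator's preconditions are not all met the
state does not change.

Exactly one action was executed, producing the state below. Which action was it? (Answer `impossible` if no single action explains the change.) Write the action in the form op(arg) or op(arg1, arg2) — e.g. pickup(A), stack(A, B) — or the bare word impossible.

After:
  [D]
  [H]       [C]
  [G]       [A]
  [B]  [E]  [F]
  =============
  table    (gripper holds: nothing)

target: towers=[B/G/H/D; E; F/A/C] holding=-
        putdown(D) → towers=[B/G/H; D; E; F/A/C] holding=-
       stack(D, E) → towers=[B/G/H; E/D; F/A/C] holding=-
       stack(D, H) → towers=[B/G/H/D; E; F/A/C] holding=-  ← match
       stack(D, C) → towers=[B/G/H; E; F/A/C/D] holding=-

stack(D, H)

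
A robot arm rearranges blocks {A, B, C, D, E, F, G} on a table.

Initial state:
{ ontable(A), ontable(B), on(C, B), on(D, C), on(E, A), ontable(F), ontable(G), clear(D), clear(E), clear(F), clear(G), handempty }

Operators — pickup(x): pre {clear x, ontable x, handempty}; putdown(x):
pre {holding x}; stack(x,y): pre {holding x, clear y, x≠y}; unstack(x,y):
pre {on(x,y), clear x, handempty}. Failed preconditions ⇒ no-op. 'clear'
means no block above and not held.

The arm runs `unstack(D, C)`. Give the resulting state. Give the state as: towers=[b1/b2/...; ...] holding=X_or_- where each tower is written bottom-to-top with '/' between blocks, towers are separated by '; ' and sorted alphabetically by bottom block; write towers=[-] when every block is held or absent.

before: towers=[A/E; B/C/D; F; G] holding=-
pre[unstack(D, C)]: on(D,C) yes, clear(D) yes, handempty yes
all met → apply unstack(D, C)
after:  towers=[A/E; B/C; F; G] holding=D

towers=[A/E; B/C; F; G] holding=D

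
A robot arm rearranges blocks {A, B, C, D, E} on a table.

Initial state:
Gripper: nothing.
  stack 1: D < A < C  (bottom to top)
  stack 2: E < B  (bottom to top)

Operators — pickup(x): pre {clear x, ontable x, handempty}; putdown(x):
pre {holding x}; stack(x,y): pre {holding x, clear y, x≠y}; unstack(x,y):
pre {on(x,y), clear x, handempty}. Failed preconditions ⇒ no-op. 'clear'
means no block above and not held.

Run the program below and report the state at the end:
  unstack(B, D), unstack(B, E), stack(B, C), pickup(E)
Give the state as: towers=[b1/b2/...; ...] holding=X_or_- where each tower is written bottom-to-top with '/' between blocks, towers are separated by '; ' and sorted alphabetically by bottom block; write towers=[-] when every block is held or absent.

step 1 (unstack(B, D)) [no-op]: towers=[D/A/C; E/B] holding=-
step 2 (unstack(B, E)): towers=[D/A/C; E] holding=B
step 3 (stack(B, C)): towers=[D/A/C/B; E] holding=-
step 4 (pickup(E)): towers=[D/A/C/B] holding=E

towers=[D/A/C/B] holding=E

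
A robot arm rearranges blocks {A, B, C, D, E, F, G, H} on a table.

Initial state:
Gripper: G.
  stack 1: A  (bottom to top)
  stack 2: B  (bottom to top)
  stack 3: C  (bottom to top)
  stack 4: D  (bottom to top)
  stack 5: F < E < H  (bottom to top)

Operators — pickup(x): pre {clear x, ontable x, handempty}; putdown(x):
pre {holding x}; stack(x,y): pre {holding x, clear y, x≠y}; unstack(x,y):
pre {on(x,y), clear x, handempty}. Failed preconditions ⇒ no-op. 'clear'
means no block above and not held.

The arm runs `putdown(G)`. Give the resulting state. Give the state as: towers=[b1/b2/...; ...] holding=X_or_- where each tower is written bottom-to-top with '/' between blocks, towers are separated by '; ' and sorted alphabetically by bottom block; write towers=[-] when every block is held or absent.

towers=[A; B; C; D; F/E/H; G] holding=-

before: towers=[A; B; C; D; F/E/H] holding=G
pre[putdown(G)]: holding(G) ✓
all met → apply putdown(G)
after:  towers=[A; B; C; D; F/E/H; G] holding=-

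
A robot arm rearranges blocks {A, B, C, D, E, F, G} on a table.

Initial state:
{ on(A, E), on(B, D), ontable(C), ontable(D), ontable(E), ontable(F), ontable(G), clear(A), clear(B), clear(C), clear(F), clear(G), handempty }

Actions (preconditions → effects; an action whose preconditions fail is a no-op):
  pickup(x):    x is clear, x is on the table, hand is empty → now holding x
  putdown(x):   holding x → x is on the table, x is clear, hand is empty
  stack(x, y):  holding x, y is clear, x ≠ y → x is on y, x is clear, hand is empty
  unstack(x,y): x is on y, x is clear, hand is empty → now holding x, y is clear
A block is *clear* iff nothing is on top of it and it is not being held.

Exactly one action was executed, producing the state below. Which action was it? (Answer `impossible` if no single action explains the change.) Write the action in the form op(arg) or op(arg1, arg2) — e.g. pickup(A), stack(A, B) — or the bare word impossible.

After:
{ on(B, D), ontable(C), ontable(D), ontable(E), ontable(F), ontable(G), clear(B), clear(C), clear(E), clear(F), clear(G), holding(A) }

unstack(A, E)

target: towers=[C; D/B; E; F; G] holding=A
     unstack(B, D) → towers=[C; D; E/A; F; G] holding=B
         pickup(F) → towers=[C; D/B; E/A; G] holding=F
         pickup(G) → towers=[C; D/B; E/A; F] holding=G
     unstack(A, E) → towers=[C; D/B; E; F; G] holding=A  ← match
         pickup(C) → towers=[D/B; E/A; F; G] holding=C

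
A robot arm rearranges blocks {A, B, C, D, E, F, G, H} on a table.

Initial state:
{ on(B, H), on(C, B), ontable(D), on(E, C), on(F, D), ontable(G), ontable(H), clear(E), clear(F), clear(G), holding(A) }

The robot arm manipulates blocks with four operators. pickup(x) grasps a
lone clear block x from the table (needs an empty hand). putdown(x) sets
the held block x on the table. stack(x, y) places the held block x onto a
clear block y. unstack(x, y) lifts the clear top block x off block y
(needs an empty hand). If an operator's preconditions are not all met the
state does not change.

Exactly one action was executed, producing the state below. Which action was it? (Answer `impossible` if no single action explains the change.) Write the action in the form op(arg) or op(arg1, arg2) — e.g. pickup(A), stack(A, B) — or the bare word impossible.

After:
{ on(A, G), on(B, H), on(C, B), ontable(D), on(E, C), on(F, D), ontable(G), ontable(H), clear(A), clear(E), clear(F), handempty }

target: towers=[D/F; G/A; H/B/C/E] holding=-
        putdown(A) → towers=[A; D/F; G; H/B/C/E] holding=-
       stack(A, G) → towers=[D/F; G/A; H/B/C/E] holding=-  ← match
       stack(A, E) → towers=[D/F; G; H/B/C/E/A] holding=-
       stack(A, F) → towers=[D/F/A; G; H/B/C/E] holding=-

stack(A, G)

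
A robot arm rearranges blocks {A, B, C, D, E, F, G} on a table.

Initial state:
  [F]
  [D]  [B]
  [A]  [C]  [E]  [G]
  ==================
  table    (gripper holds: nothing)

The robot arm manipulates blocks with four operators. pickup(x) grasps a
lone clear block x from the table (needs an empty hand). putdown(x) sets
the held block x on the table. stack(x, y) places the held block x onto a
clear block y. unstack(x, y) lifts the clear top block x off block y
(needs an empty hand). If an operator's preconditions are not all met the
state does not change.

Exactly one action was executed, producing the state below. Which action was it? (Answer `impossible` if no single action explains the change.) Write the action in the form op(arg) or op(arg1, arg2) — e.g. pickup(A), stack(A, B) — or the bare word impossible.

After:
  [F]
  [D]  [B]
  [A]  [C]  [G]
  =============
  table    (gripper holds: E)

target: towers=[A/D/F; C/B; G] holding=E
     unstack(B, C) → towers=[A/D/F; C; E; G] holding=B
     unstack(F, D) → towers=[A/D; C/B; E; G] holding=F
         pickup(G) → towers=[A/D/F; C/B; E] holding=G
         pickup(E) → towers=[A/D/F; C/B; G] holding=E  ← match

pickup(E)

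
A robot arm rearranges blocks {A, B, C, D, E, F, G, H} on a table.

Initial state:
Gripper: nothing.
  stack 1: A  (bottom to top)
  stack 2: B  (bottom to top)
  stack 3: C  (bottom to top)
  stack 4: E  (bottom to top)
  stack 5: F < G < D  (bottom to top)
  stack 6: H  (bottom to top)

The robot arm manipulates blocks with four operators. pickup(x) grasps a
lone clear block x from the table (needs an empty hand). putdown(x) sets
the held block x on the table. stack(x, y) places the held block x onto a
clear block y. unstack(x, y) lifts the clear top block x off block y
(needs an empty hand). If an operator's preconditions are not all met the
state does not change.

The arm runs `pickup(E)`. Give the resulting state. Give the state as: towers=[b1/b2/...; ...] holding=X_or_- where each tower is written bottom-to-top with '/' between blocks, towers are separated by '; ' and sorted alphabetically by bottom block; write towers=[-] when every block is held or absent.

towers=[A; B; C; F/G/D; H] holding=E

before: towers=[A; B; C; E; F/G/D; H] holding=-
pre[pickup(E)]: clear(E) yes, ontable(E) yes, handempty yes
all met → apply pickup(E)
after:  towers=[A; B; C; F/G/D; H] holding=E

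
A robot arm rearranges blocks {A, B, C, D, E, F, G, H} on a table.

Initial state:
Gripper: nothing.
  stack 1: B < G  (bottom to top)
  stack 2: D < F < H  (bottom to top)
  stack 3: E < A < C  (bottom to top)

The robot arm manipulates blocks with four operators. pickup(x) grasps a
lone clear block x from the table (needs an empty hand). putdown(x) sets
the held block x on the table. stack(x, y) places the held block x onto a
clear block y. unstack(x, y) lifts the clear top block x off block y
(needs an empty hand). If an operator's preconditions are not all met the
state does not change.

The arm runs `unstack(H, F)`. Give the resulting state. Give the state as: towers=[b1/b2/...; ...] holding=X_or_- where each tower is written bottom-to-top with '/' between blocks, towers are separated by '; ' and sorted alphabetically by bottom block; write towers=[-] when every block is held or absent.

before: towers=[B/G; D/F/H; E/A/C] holding=-
pre[unstack(H, F)]: on(H,F) ok, clear(H) ok, handempty ok
all met → apply unstack(H, F)
after:  towers=[B/G; D/F; E/A/C] holding=H

towers=[B/G; D/F; E/A/C] holding=H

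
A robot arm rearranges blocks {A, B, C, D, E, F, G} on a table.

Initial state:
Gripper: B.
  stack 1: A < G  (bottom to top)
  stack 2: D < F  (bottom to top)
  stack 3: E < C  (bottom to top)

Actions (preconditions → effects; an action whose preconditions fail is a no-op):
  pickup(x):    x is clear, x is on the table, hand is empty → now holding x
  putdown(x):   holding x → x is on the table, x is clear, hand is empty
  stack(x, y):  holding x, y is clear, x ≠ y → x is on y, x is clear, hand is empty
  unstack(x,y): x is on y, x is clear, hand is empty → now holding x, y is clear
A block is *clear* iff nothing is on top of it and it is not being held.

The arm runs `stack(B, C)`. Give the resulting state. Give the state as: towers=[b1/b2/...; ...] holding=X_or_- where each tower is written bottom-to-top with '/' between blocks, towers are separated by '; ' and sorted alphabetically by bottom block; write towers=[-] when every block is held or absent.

before: towers=[A/G; D/F; E/C] holding=B
pre[stack(B, C)]: holding(B) yes, clear(C) yes, B≠C yes
all met → apply stack(B, C)
after:  towers=[A/G; D/F; E/C/B] holding=-

towers=[A/G; D/F; E/C/B] holding=-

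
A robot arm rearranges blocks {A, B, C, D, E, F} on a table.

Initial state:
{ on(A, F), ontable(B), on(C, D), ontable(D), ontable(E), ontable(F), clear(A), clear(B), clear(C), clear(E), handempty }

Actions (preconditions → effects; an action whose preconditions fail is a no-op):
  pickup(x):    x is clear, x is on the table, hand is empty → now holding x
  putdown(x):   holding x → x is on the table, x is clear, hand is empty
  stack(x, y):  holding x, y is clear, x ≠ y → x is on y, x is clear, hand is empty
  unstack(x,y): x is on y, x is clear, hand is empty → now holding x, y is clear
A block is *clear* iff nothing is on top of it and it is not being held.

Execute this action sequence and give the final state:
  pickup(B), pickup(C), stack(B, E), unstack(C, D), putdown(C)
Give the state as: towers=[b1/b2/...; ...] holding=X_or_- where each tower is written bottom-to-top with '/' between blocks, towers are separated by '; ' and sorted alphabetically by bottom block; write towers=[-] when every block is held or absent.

step 1 (pickup(B)): towers=[D/C; E; F/A] holding=B
step 2 (pickup(C)) [no-op]: towers=[D/C; E; F/A] holding=B
step 3 (stack(B, E)): towers=[D/C; E/B; F/A] holding=-
step 4 (unstack(C, D)): towers=[D; E/B; F/A] holding=C
step 5 (putdown(C)): towers=[C; D; E/B; F/A] holding=-

towers=[C; D; E/B; F/A] holding=-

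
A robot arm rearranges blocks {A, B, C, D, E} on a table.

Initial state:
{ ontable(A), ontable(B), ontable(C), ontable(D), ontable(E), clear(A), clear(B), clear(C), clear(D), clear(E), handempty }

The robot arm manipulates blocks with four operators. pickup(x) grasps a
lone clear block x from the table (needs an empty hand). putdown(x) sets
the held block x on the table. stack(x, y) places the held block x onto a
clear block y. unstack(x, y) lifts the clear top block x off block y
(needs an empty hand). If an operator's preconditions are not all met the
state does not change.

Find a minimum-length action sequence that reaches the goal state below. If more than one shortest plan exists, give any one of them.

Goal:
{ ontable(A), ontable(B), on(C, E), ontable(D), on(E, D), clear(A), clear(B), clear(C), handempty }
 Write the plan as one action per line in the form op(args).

step 1 (pickup(E)): towers=[A; B; C; D] holding=E
step 2 (stack(E, D)): towers=[A; B; C; D/E] holding=-
step 3 (pickup(C)): towers=[A; B; D/E] holding=C
step 4 (stack(C, E)): towers=[A; B; D/E/C] holding=-
goal check: towers=[A; B; D/E/C] holding=- — reached (length 4, optimal by BFS)

pickup(E)
stack(E, D)
pickup(C)
stack(C, E)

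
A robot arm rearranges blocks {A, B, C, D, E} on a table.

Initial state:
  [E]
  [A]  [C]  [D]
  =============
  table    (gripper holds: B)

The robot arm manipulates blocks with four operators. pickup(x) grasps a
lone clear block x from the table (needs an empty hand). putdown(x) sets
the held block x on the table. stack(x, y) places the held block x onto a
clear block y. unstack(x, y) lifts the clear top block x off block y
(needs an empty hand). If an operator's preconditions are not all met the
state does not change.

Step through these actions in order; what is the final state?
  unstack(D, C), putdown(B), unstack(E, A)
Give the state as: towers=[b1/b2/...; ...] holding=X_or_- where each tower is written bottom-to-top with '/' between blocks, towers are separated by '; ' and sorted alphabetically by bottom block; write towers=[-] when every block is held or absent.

step 1 (unstack(D, C)) [no-op]: towers=[A/E; C; D] holding=B
step 2 (putdown(B)): towers=[A/E; B; C; D] holding=-
step 3 (unstack(E, A)): towers=[A; B; C; D] holding=E

towers=[A; B; C; D] holding=E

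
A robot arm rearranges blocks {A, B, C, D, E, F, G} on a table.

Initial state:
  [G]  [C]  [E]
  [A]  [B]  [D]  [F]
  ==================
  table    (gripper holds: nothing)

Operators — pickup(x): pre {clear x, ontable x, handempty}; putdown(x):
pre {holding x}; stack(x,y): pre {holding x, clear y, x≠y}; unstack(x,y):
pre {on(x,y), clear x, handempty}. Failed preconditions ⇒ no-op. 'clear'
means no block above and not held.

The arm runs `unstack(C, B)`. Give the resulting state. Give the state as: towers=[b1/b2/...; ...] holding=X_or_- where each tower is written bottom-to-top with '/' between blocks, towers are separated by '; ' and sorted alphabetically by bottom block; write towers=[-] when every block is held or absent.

before: towers=[A/G; B/C; D/E; F] holding=-
pre[unstack(C, B)]: on(C,B) yes, clear(C) yes, handempty yes
all met → apply unstack(C, B)
after:  towers=[A/G; B; D/E; F] holding=C

towers=[A/G; B; D/E; F] holding=C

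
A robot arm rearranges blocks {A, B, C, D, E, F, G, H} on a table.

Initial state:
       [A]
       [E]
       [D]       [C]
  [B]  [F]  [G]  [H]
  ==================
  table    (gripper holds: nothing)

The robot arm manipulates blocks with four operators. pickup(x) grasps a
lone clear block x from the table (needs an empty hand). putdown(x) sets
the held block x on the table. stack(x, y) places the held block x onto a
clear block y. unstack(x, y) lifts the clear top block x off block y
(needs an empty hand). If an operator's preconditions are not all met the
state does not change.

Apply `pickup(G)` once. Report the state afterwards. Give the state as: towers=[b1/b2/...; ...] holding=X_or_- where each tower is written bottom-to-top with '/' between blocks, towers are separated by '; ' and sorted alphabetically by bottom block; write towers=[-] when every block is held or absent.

towers=[B; F/D/E/A; H/C] holding=G

before: towers=[B; F/D/E/A; G; H/C] holding=-
pre[pickup(G)]: clear(G) yes, ontable(G) yes, handempty yes
all met → apply pickup(G)
after:  towers=[B; F/D/E/A; H/C] holding=G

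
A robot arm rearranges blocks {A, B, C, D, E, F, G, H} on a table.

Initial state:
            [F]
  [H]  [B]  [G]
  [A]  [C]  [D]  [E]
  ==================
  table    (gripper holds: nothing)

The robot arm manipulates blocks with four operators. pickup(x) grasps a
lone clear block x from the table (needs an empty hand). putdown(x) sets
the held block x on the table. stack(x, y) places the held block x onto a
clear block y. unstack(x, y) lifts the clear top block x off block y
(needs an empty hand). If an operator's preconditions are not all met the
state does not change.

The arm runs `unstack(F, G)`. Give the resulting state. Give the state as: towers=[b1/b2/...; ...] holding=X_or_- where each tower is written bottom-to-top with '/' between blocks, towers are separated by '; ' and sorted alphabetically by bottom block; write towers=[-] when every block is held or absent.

towers=[A/H; C/B; D/G; E] holding=F

before: towers=[A/H; C/B; D/G/F; E] holding=-
pre[unstack(F, G)]: on(F,G) yes, clear(F) yes, handempty yes
all met → apply unstack(F, G)
after:  towers=[A/H; C/B; D/G; E] holding=F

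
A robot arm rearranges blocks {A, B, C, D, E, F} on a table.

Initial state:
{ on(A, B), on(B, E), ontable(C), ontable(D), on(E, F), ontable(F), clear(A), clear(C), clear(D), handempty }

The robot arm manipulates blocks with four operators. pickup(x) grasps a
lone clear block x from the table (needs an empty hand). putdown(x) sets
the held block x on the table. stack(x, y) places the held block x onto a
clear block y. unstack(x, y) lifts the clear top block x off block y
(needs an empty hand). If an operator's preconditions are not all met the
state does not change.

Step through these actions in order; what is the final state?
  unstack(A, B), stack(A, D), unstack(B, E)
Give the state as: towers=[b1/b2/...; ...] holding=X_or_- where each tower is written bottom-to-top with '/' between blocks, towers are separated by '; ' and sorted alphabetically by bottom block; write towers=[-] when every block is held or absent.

step 1 (unstack(A, B)): towers=[C; D; F/E/B] holding=A
step 2 (stack(A, D)): towers=[C; D/A; F/E/B] holding=-
step 3 (unstack(B, E)): towers=[C; D/A; F/E] holding=B

towers=[C; D/A; F/E] holding=B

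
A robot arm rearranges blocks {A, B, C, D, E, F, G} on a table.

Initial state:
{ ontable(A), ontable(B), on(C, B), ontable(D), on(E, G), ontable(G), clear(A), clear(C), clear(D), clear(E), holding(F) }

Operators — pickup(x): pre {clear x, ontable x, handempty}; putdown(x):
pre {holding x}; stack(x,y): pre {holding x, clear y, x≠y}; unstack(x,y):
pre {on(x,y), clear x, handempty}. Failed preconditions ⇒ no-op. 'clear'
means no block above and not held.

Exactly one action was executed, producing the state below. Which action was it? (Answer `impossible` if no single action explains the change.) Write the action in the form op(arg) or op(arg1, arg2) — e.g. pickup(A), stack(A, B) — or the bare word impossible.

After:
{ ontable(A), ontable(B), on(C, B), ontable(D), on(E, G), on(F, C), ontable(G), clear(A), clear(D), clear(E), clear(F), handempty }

target: towers=[A; B/C/F; D; G/E] holding=-
        putdown(F) → towers=[A; B/C; D; F; G/E] holding=-
       stack(F, D) → towers=[A; B/C; D/F; G/E] holding=-
       stack(F, A) → towers=[A/F; B/C; D; G/E] holding=-
       stack(F, E) → towers=[A; B/C; D; G/E/F] holding=-
       stack(F, C) → towers=[A; B/C/F; D; G/E] holding=-  ← match

stack(F, C)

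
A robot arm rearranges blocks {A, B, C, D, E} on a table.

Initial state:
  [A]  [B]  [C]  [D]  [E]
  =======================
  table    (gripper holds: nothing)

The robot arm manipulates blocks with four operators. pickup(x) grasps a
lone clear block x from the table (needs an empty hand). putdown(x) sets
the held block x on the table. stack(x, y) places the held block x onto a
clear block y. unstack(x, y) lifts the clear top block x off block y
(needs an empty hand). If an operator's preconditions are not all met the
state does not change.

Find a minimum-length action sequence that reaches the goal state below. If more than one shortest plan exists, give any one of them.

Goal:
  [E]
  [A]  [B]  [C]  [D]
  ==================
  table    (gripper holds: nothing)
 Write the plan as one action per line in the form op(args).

pickup(E)
stack(E, A)

step 1 (pickup(E)): towers=[A; B; C; D] holding=E
step 2 (stack(E, A)): towers=[A/E; B; C; D] holding=-
goal check: towers=[A/E; B; C; D] holding=- — reached (length 2, optimal by BFS)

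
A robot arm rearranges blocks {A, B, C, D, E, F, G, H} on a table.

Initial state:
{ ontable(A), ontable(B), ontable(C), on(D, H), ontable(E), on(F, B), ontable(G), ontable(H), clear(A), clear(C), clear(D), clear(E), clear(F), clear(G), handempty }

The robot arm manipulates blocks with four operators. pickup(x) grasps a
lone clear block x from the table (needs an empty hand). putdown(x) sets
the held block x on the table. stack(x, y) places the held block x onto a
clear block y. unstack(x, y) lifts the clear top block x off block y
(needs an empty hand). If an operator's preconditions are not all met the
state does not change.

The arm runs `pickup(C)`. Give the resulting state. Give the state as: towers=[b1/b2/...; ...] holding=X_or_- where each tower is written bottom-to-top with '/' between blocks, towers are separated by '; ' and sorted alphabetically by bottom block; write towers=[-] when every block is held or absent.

before: towers=[A; B/F; C; E; G; H/D] holding=-
pre[pickup(C)]: clear(C) ok, ontable(C) ok, handempty ok
all met → apply pickup(C)
after:  towers=[A; B/F; E; G; H/D] holding=C

towers=[A; B/F; E; G; H/D] holding=C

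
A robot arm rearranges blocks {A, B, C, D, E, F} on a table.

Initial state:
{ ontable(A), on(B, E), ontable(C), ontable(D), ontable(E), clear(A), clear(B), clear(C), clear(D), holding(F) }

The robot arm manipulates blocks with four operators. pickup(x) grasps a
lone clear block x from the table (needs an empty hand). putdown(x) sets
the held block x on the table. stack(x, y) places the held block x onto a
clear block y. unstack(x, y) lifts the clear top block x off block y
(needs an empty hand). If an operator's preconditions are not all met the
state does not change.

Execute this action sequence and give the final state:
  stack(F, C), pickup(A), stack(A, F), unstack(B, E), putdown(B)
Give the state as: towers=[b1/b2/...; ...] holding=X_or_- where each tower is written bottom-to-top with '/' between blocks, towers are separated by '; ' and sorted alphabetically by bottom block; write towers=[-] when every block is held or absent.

towers=[B; C/F/A; D; E] holding=-

step 1 (stack(F, C)): towers=[A; C/F; D; E/B] holding=-
step 2 (pickup(A)): towers=[C/F; D; E/B] holding=A
step 3 (stack(A, F)): towers=[C/F/A; D; E/B] holding=-
step 4 (unstack(B, E)): towers=[C/F/A; D; E] holding=B
step 5 (putdown(B)): towers=[B; C/F/A; D; E] holding=-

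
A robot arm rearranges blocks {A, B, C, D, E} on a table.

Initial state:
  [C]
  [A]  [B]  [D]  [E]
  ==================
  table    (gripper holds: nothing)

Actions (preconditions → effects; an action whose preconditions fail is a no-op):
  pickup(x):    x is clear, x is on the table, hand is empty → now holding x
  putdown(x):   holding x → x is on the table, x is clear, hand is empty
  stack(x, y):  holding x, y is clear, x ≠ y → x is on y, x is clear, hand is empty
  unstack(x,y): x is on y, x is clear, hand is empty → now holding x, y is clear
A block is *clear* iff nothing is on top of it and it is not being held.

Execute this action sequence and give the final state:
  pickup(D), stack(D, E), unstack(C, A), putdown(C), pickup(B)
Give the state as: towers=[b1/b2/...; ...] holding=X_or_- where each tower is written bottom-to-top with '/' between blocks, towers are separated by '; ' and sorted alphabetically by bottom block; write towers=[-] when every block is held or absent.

step 1 (pickup(D)): towers=[A/C; B; E] holding=D
step 2 (stack(D, E)): towers=[A/C; B; E/D] holding=-
step 3 (unstack(C, A)): towers=[A; B; E/D] holding=C
step 4 (putdown(C)): towers=[A; B; C; E/D] holding=-
step 5 (pickup(B)): towers=[A; C; E/D] holding=B

towers=[A; C; E/D] holding=B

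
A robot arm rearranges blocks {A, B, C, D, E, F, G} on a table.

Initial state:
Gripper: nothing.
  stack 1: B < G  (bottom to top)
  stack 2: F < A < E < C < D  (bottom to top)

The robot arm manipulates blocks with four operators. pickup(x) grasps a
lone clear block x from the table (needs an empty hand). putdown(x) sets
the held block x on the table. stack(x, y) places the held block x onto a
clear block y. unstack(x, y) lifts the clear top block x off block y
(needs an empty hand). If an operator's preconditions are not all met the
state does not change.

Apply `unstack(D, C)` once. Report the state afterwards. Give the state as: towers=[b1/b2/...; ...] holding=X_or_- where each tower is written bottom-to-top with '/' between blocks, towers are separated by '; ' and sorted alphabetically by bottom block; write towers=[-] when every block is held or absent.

before: towers=[B/G; F/A/E/C/D] holding=-
pre[unstack(D, C)]: on(D,C) ✓, clear(D) ✓, handempty ✓
all met → apply unstack(D, C)
after:  towers=[B/G; F/A/E/C] holding=D

towers=[B/G; F/A/E/C] holding=D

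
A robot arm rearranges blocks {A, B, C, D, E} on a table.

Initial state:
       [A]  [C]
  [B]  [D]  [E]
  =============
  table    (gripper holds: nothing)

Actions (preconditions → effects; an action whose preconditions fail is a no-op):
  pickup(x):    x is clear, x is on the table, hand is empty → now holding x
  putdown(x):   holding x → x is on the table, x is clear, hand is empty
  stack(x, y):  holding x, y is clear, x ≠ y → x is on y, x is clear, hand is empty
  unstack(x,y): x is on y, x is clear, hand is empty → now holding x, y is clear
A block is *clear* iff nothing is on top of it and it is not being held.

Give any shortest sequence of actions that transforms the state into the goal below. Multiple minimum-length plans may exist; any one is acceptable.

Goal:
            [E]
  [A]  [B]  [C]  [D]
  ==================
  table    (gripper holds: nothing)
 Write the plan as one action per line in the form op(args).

step 1 (unstack(A, D)): towers=[B; D; E/C] holding=A
step 2 (putdown(A)): towers=[A; B; D; E/C] holding=-
step 3 (unstack(C, E)): towers=[A; B; D; E] holding=C
step 4 (putdown(C)): towers=[A; B; C; D; E] holding=-
step 5 (pickup(E)): towers=[A; B; C; D] holding=E
step 6 (stack(E, C)): towers=[A; B; C/E; D] holding=-
goal check: towers=[A; B; C/E; D] holding=- — reached (length 6, optimal by BFS)

unstack(A, D)
putdown(A)
unstack(C, E)
putdown(C)
pickup(E)
stack(E, C)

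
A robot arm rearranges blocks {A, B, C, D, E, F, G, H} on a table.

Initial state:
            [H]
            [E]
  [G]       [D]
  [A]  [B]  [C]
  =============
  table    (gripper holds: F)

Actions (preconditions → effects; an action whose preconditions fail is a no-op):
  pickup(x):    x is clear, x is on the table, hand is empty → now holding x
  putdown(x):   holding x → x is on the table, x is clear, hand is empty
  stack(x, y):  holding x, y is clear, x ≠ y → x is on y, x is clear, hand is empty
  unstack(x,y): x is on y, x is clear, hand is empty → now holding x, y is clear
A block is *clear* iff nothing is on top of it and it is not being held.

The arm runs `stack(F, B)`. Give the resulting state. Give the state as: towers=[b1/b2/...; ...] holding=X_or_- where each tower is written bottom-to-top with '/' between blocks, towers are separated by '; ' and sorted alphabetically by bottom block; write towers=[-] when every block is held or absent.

towers=[A/G; B/F; C/D/E/H] holding=-

before: towers=[A/G; B; C/D/E/H] holding=F
pre[stack(F, B)]: holding(F) ok, clear(B) ok, F≠B ok
all met → apply stack(F, B)
after:  towers=[A/G; B/F; C/D/E/H] holding=-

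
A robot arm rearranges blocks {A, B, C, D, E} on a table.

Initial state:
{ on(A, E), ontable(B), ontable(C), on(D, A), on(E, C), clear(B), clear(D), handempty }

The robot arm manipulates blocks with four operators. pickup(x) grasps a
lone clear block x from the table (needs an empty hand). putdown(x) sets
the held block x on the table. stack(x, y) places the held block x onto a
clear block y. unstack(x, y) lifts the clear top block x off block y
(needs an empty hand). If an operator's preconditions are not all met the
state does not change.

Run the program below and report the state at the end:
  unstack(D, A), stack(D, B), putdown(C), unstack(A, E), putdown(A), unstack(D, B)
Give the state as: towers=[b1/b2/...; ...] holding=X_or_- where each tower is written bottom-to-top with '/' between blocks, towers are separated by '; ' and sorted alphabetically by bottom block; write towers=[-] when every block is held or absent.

towers=[A; B; C/E] holding=D

step 1 (unstack(D, A)): towers=[B; C/E/A] holding=D
step 2 (stack(D, B)): towers=[B/D; C/E/A] holding=-
step 3 (putdown(C)) [no-op]: towers=[B/D; C/E/A] holding=-
step 4 (unstack(A, E)): towers=[B/D; C/E] holding=A
step 5 (putdown(A)): towers=[A; B/D; C/E] holding=-
step 6 (unstack(D, B)): towers=[A; B; C/E] holding=D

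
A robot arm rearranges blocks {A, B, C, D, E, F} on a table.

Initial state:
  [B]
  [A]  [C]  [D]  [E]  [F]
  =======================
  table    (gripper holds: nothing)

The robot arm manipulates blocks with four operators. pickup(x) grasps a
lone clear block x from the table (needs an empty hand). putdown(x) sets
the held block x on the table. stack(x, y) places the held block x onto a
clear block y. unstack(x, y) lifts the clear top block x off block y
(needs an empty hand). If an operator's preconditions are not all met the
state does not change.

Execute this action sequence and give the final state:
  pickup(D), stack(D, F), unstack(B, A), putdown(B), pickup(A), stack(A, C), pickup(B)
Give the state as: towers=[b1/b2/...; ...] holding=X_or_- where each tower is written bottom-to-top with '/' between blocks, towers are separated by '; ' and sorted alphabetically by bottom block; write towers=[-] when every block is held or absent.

step 1 (pickup(D)): towers=[A/B; C; E; F] holding=D
step 2 (stack(D, F)): towers=[A/B; C; E; F/D] holding=-
step 3 (unstack(B, A)): towers=[A; C; E; F/D] holding=B
step 4 (putdown(B)): towers=[A; B; C; E; F/D] holding=-
step 5 (pickup(A)): towers=[B; C; E; F/D] holding=A
step 6 (stack(A, C)): towers=[B; C/A; E; F/D] holding=-
step 7 (pickup(B)): towers=[C/A; E; F/D] holding=B

towers=[C/A; E; F/D] holding=B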